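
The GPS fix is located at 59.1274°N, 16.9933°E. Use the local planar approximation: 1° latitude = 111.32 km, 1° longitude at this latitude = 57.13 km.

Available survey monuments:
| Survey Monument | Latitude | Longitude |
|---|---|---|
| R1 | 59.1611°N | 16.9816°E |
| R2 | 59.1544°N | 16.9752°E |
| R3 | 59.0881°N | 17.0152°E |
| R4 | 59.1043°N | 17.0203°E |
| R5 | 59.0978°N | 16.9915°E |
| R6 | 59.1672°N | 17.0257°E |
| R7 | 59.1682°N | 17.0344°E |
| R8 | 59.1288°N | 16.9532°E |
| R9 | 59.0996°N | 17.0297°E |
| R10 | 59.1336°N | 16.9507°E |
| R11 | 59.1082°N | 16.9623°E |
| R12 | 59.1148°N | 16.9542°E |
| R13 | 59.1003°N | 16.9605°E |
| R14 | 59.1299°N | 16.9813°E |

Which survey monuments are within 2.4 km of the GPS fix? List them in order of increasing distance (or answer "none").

Distances from 59.1274°N, 16.9933°E:
R1: √((0.0337·111.32)² + (-0.0117·57.13)²) = √(14.073632 + 0.446787) = 3.8106 km
R2: √((0.0270·111.32)² + (-0.0181·57.13)²) = √(9.033872 + 1.069266) = 3.1785 km
R3: √((-0.0393·111.32)² + (0.0219·57.13)²) = √(19.139540 + 1.565369) = 4.5503 km
R4: √((-0.0231·111.32)² + (0.0270·57.13)²) = √(6.612571 + 2.379337) = 2.9987 km
R5: √((-0.0296·111.32)² + (-0.0018·57.13)²) = √(10.857499 + 0.010575) = 3.2967 km
R6: √((0.0398·111.32)² + (0.0324·57.13)²) = √(19.629649 + 3.426245) = 4.8017 km
R7: √((0.0408·111.32)² + (0.0411·57.13)²) = √(20.628456 + 5.513306) = 5.1129 km
R8: √((0.0014·111.32)² + (-0.0401·57.13)²) = √(0.024289 + 5.248282) = 2.2962 km
R9: √((-0.0278·111.32)² + (0.0364·57.13)²) = √(9.577143 + 4.324453) = 3.7285 km
R10: √((0.0062·111.32)² + (-0.0426·57.13)²) = √(0.476354 + 5.923081) = 2.5297 km
R11: √((-0.0192·111.32)² + (-0.0310·57.13)²) = √(4.568239 + 3.136547) = 2.7757 km
R12: √((-0.0126·111.32)² + (-0.0391·57.13)²) = √(1.967377 + 4.989786) = 2.6376 km
R13: √((-0.0271·111.32)² + (-0.0328·57.13)²) = √(9.100913 + 3.511366) = 3.5514 km
R14: √((0.0025·111.32)² + (-0.0120·57.13)²) = √(0.077451 + 0.469993) = 0.7399 km
Threshold 2.4 km: R14 (0.7399 km), R8 (2.2962 km) are within range.

R14, R8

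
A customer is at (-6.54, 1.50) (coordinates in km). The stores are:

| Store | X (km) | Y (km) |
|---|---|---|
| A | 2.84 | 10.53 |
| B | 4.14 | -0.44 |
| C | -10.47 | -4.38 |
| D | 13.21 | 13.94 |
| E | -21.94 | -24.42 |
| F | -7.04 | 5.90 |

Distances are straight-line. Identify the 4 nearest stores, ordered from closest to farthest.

Distances from (-6.54, 1.50):
A: 13.02 km
B: 10.85 km
C: 7.07 km
D: 23.34 km
E: 30.15 km
F: 4.43 km
Sorted: F (4.43 km) < C (7.07 km) < B (10.85 km) < A (13.02 km) < D (23.34 km) < E (30.15 km)

F, C, B, A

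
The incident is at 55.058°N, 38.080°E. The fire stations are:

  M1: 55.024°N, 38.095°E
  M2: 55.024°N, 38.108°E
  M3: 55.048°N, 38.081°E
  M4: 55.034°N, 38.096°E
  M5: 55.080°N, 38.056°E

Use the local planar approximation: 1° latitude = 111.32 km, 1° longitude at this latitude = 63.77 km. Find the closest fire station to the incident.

Distances from 55.058°N, 38.080°E:
M1: √((-0.034·111.32)² + (0.015·63.77)²) = √(14.32532 + 0.91499) = 3.904 km
M2: √((-0.034·111.32)² + (0.028·63.77)²) = √(14.32532 + 3.18822) = 4.185 km
M3: √((-0.010·111.32)² + (0.001·63.77)²) = √(1.23921 + 0.00407) = 1.115 km
M4: √((-0.024·111.32)² + (0.016·63.77)²) = √(7.13787 + 1.04105) = 2.860 km
M5: √((0.022·111.32)² + (-0.024·63.77)²) = √(5.99780 + 2.34237) = 2.888 km
Minimum: M3 at 1.115 km.

M3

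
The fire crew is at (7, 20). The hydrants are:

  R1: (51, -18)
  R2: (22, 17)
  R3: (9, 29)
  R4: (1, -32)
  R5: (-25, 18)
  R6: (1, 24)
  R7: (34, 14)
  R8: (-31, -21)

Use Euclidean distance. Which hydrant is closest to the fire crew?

Distances from (7, 20):
R1: 58.1
R2: 15.3
R3: 9.2
R4: 52.3
R5: 32.1
R6: 7.2
R7: 27.7
R8: 55.9
Minimum: R6 at 7.2.

R6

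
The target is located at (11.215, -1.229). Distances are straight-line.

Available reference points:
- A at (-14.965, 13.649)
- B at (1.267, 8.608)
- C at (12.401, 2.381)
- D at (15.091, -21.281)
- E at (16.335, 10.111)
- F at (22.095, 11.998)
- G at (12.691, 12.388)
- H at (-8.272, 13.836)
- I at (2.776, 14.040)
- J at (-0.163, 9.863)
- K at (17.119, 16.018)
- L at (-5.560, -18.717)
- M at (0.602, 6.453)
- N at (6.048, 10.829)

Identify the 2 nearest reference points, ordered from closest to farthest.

C, E

Distances from (11.215, -1.229):
A: √((-26.180)² + (14.878)²) = √(685.39240 + 221.35488) = 30.112
B: √((-9.948)² + (9.837)²) = √(98.96270 + 96.76657) = 13.990
C: √((1.186)² + (3.610)²) = √(1.40660 + 13.03210) = 3.800
D: √((3.876)² + (-20.052)²) = √(15.02338 + 402.08270) = 20.423
E: √((5.120)² + (11.340)²) = √(26.21440 + 128.59560) = 12.442
F: √((10.880)² + (13.227)²) = √(118.37440 + 174.95353) = 17.127
G: √((1.476)² + (13.617)²) = √(2.17858 + 185.42269) = 13.697
H: √((-19.487)² + (15.065)²) = √(379.74317 + 226.95423) = 24.631
I: √((-8.439)² + (15.269)²) = √(71.21672 + 233.14236) = 17.446
J: √((-11.378)² + (11.092)²) = √(129.45888 + 123.03246) = 15.890
K: √((5.904)² + (17.247)²) = √(34.85722 + 297.45901) = 18.230
L: √((-16.775)² + (-17.488)²) = √(281.40062 + 305.83014) = 24.233
M: √((-10.613)² + (7.682)²) = √(112.63577 + 59.01312) = 13.101
N: √((-5.167)² + (12.058)²) = √(26.69789 + 145.39536) = 13.118
Sorted: C (3.800) < E (12.442) < M (13.101) < N (13.118) < …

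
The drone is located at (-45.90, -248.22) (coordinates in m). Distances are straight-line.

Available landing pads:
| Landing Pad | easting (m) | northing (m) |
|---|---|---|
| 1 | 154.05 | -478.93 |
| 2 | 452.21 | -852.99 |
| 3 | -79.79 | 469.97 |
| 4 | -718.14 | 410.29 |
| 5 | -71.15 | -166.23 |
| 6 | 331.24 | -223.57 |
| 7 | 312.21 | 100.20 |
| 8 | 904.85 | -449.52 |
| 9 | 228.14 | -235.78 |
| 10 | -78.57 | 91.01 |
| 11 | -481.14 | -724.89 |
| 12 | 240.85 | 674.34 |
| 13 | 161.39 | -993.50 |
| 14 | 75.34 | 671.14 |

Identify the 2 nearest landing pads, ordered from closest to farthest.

5, 9

Distances from (-45.90, -248.22):
1: √((199.95)² + (-230.71)²) = √(39980.0025 + 53227.1041) = 305.30 m
2: √((498.11)² + (-604.77)²) = √(248113.5721 + 365746.7529) = 783.49 m
3: √((-33.89)² + (718.19)²) = √(1148.5321 + 515796.8761) = 718.99 m
4: √((-672.24)² + (658.51)²) = √(451906.6176 + 433635.4201) = 941.03 m
5: √((-25.25)² + (81.99)²) = √(637.5625 + 6722.3601) = 85.79 m
6: √((377.14)² + (24.65)²) = √(142234.5796 + 607.6225) = 377.94 m
7: √((358.11)² + (348.42)²) = √(128242.7721 + 121396.4964) = 499.64 m
8: √((950.75)² + (-201.30)²) = √(903925.5625 + 40521.6900) = 971.83 m
9: √((274.04)² + (12.44)²) = √(75097.9216 + 154.7536) = 274.32 m
10: √((-32.67)² + (339.23)²) = √(1067.3289 + 115076.9929) = 340.80 m
11: √((-435.24)² + (-476.67)²) = √(189433.8576 + 227214.2889) = 645.48 m
12: √((286.75)² + (922.56)²) = √(82225.5625 + 851116.9536) = 966.10 m
13: √((207.29)² + (-745.28)²) = √(42969.1441 + 555442.2784) = 773.57 m
14: √((121.24)² + (919.36)²) = √(14699.1376 + 845222.8096) = 927.32 m
Sorted: 5 (85.79 m) < 9 (274.32 m) < 1 (305.30 m) < 10 (340.80 m) < …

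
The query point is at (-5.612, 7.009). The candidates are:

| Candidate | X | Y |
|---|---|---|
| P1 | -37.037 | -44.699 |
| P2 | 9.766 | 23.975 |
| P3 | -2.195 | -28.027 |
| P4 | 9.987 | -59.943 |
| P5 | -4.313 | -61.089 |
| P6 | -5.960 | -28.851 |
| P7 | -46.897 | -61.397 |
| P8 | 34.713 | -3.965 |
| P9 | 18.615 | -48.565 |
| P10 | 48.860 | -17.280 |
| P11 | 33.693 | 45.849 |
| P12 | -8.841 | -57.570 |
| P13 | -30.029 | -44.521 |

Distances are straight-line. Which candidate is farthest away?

P7

Distances from (-5.612, 7.009):
P1: √((-31.425)² + (-51.708)²) = √(987.53062 + 2673.71726) = 60.508
P2: √((15.378)² + (16.966)²) = √(236.48288 + 287.84516) = 22.898
P3: √((3.417)² + (-35.036)²) = √(11.67589 + 1227.52130) = 35.202
P4: √((15.599)² + (-66.952)²) = √(243.32880 + 4482.57030) = 68.745
P5: √((1.299)² + (-68.098)²) = √(1.68740 + 4637.33760) = 68.110
P6: √((-0.348)² + (-35.860)²) = √(0.12110 + 1285.93960) = 35.862
P7: √((-41.285)² + (-68.406)²) = √(1704.45122 + 4679.38084) = 79.899
P8: √((40.325)² + (-10.974)²) = √(1626.10563 + 120.42868) = 41.792
P9: √((24.227)² + (-55.574)²) = √(586.94753 + 3088.46948) = 60.625
P10: √((54.472)² + (-24.289)²) = √(2967.19878 + 589.95552) = 59.642
P11: √((39.305)² + (38.840)²) = √(1544.88303 + 1508.54560) = 55.258
P12: √((-3.229)² + (-64.579)²) = √(10.42644 + 4170.44724) = 64.660
P13: √((-24.417)² + (-51.530)²) = √(596.18989 + 2655.34090) = 57.022
Maximum: P7 at 79.899.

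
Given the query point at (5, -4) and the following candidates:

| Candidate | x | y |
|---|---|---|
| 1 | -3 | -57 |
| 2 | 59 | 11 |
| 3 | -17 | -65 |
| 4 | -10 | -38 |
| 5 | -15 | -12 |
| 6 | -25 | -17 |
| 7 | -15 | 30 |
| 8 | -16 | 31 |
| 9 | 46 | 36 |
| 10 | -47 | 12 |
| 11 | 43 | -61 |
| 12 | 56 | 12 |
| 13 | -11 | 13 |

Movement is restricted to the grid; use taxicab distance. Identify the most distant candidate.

11

Distances from (5, -4):
1: |-8| + |-53| = 8 + 53 = 61
2: |54| + |15| = 54 + 15 = 69
3: |-22| + |-61| = 22 + 61 = 83
4: |-15| + |-34| = 15 + 34 = 49
5: |-20| + |-8| = 20 + 8 = 28
6: |-30| + |-13| = 30 + 13 = 43
7: |-20| + |34| = 20 + 34 = 54
8: |-21| + |35| = 21 + 35 = 56
9: |41| + |40| = 41 + 40 = 81
10: |-52| + |16| = 52 + 16 = 68
11: |38| + |-57| = 38 + 57 = 95
12: |51| + |16| = 51 + 16 = 67
13: |-16| + |17| = 16 + 17 = 33
Maximum: 11 at 95.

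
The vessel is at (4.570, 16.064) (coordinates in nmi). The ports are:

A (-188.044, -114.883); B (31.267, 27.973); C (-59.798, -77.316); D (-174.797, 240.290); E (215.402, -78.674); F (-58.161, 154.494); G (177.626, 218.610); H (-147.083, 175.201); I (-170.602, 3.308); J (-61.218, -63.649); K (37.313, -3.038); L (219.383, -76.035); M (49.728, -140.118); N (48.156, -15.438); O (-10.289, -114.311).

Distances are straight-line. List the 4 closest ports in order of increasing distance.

Distances from (4.570, 16.064):
A: √((-192.614)² + (-130.947)²) = √(37100.15300 + 17147.11681) = 232.910 nmi
B: √((26.697)² + (11.909)²) = √(712.72981 + 141.82428) = 29.233 nmi
C: √((-64.368)² + (-93.380)²) = √(4143.23942 + 8719.82440) = 113.415 nmi
D: √((-179.367)² + (224.226)²) = √(32172.52069 + 50277.29908) = 287.141 nmi
E: √((210.832)² + (-94.738)²) = √(44450.13222 + 8975.28864) = 231.139 nmi
F: √((-62.731)² + (138.430)²) = √(3935.17836 + 19162.86490) = 151.980 nmi
G: √((173.056)² + (202.546)²) = √(29948.37914 + 41024.88212) = 266.408 nmi
H: √((-151.653)² + (159.137)²) = √(22998.63241 + 25324.58477) = 219.825 nmi
I: √((-175.172)² + (-12.756)²) = √(30685.22958 + 162.71554) = 175.636 nmi
J: √((-65.788)² + (-79.713)²) = √(4328.06094 + 6354.16237) = 103.355 nmi
K: √((32.743)² + (-19.102)²) = √(1072.10405 + 364.88640) = 37.908 nmi
L: √((214.813)² + (-92.099)²) = √(46144.62497 + 8482.22580) = 233.724 nmi
M: √((45.158)² + (-156.182)²) = √(2039.24496 + 24392.81712) = 162.579 nmi
N: √((43.586)² + (-31.502)²) = √(1899.73940 + 992.37600) = 53.778 nmi
O: √((-14.859)² + (-130.375)²) = √(220.78988 + 16997.64062) = 131.219 nmi
Sorted: B (29.233 nmi) < K (37.908 nmi) < N (53.778 nmi) < J (103.355 nmi) < C (113.415 nmi) < O (131.219 nmi) < …

B, K, N, J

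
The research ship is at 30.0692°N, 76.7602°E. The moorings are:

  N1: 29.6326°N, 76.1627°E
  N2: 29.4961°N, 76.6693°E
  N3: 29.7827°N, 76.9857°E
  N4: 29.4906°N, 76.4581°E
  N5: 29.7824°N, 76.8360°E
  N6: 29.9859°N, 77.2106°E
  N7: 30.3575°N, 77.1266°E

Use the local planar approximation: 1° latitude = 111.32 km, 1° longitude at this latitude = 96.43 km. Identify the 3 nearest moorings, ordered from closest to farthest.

Distances from 30.0692°N, 76.7602°E:
N1: 75.3783 km
N2: 64.3968 km
N3: 38.6008 km
N4: 70.6913 km
N5: 32.7526 km
N6: 44.4110 km
N7: 47.7320 km
Sorted: N5 (32.7526 km) < N3 (38.6008 km) < N6 (44.4110 km) < N7 (47.7320 km) < N2 (64.3968 km) < …

N5, N3, N6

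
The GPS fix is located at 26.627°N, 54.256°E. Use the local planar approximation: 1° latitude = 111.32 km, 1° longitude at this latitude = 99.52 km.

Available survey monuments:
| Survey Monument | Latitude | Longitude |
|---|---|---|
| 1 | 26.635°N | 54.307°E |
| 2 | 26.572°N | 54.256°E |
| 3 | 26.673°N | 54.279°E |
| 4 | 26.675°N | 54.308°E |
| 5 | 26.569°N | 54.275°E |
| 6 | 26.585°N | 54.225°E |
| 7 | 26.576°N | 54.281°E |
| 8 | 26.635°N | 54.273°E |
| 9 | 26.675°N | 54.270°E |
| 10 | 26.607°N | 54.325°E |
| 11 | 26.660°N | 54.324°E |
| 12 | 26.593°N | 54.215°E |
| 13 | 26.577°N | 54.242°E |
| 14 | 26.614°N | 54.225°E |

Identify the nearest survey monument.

Distances from 26.627°N, 54.256°E:
1: √((0.008·111.32)² + (0.051·99.52)²) = √(0.79310 + 25.76090) = 5.153 km
2: √((-0.055·111.32)² + (0.000·99.52)²) = √(37.48623 + 0.00000) = 6.123 km
3: √((0.046·111.32)² + (0.023·99.52)²) = √(26.22177 + 5.23934) = 5.609 km
4: √((0.048·111.32)² + (0.052·99.52)²) = √(28.55150 + 26.78104) = 7.439 km
5: √((-0.058·111.32)² + (0.019·99.52)²) = √(41.68717 + 3.57543) = 6.728 km
6: √((-0.042·111.32)² + (-0.031·99.52)²) = √(21.85974 + 9.51797) = 5.602 km
7: √((-0.051·111.32)² + (0.025·99.52)²) = √(32.23196 + 6.19014) = 6.199 km
8: √((0.008·111.32)² + (0.017·99.52)²) = √(0.79310 + 2.86232) = 1.912 km
9: √((0.048·111.32)² + (0.014·99.52)²) = √(28.55150 + 1.94123) = 5.522 km
10: √((-0.020·111.32)² + (0.069·99.52)²) = √(4.95686 + 47.15404) = 7.219 km
11: √((0.033·111.32)² + (0.068·99.52)²) = √(13.49504 + 45.79716) = 7.700 km
12: √((-0.034·111.32)² + (-0.041·99.52)²) = √(14.32532 + 16.64901) = 5.565 km
13: √((-0.050·111.32)² + (-0.014·99.52)²) = √(30.98036 + 1.94123) = 5.738 km
14: √((-0.013·111.32)² + (-0.031·99.52)²) = √(2.09427 + 9.51797) = 3.408 km
Minimum: 8 at 1.912 km.

8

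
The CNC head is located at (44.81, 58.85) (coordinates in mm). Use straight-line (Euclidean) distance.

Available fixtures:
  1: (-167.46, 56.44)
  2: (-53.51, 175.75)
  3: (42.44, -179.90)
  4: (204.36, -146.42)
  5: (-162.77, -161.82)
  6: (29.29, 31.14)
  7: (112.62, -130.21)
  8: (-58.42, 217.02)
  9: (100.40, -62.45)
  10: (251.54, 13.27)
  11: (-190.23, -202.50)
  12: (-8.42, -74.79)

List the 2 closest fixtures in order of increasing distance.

Distances from (44.81, 58.85):
1: 212.28 mm
2: 152.75 mm
3: 238.76 mm
4: 259.98 mm
5: 302.96 mm
6: 31.76 mm
7: 200.85 mm
8: 188.88 mm
9: 133.43 mm
10: 211.70 mm
11: 351.49 mm
12: 143.85 mm
Sorted: 6 (31.76 mm) < 9 (133.43 mm) < 12 (143.85 mm) < 2 (152.75 mm) < …

6, 9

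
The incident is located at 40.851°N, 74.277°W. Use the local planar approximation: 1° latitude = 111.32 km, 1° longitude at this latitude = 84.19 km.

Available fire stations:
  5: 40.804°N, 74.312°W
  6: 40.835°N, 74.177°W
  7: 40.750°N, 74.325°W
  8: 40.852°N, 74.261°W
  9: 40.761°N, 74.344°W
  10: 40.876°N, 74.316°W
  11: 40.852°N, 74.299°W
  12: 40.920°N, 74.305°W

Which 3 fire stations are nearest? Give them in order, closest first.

Distances from 40.851°N, 74.277°W:
5: √((-0.047·111.32)² + (-0.035·84.19)²) = √(27.37424 + 8.68275) = 6.005 km
6: √((-0.016·111.32)² + (0.100·84.19)²) = √(3.17239 + 70.87956) = 8.605 km
7: √((-0.101·111.32)² + (-0.048·84.19)²) = √(126.41224 + 16.33065) = 11.948 km
8: √((0.001·111.32)² + (0.016·84.19)²) = √(0.01239 + 1.81452) = 1.352 km
9: √((-0.090·111.32)² + (-0.067·84.19)²) = √(100.37635 + 31.81783) = 11.498 km
10: √((0.025·111.32)² + (-0.039·84.19)²) = √(7.74509 + 10.78078) = 4.304 km
11: √((0.001·111.32)² + (-0.022·84.19)²) = √(0.01239 + 3.43057) = 1.856 km
12: √((0.069·111.32)² + (-0.028·84.19)²) = √(58.99899 + 5.55696) = 8.035 km
Sorted: 8 (1.352 km) < 11 (1.856 km) < 10 (4.304 km) < 5 (6.005 km) < 12 (8.035 km) < …

8, 11, 10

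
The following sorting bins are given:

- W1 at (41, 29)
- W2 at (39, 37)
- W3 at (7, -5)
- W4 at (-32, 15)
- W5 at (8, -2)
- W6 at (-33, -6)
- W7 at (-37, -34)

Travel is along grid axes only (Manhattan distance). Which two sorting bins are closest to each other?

W3 and W5

Pairwise distances:
W3–W5: |1| + |3| = 1 + 3 = 4
W1–W2: |-2| + |8| = 2 + 8 = 10
W4–W6: |-1| + |-21| = 1 + 21 = 22
W6–W7: |-4| + |-28| = 4 + 28 = 32
W3–W6: |-40| + |-1| = 40 + 1 = 41
W5–W6: |-41| + |-4| = 41 + 4 = 45
W4–W7: |-5| + |-49| = 5 + 49 = 54
W4–W5: |40| + |-17| = 40 + 17 = 57
W3–W4: |-39| + |20| = 39 + 20 = 59
W1–W5: |-33| + |-31| = 33 + 31 = 64
W1–W3: |-34| + |-34| = 34 + 34 = 68
W2–W5: |-31| + |-39| = 31 + 39 = 70
W3–W7: |-44| + |-29| = 44 + 29 = 73
W2–W3: |-32| + |-42| = 32 + 42 = 74
W5–W7: |-45| + |-32| = 45 + 32 = 77
W1–W4: |-73| + |-14| = 73 + 14 = 87
W2–W4: |-71| + |-22| = 71 + 22 = 93
W1–W6: |-74| + |-35| = 74 + 35 = 109
W2–W6: |-72| + |-43| = 72 + 43 = 115
W1–W7: |-78| + |-63| = 78 + 63 = 141
W2–W7: |-76| + |-71| = 76 + 71 = 147
Closest pair: W3–W5 at 4.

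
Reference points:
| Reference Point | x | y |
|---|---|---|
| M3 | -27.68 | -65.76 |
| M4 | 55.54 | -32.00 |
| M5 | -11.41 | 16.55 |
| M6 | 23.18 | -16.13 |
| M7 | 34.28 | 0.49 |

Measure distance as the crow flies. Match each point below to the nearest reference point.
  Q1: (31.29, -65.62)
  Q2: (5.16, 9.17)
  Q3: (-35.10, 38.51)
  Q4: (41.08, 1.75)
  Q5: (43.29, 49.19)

Q1 at (31.29, -65.62):
  M3: 58.97
  M4: 41.45
  M5: 92.60
  M6: 50.15
  M7: 66.18
  → nearest: M4 (41.45)
Q2 at (5.16, 9.17):
  M3: 81.81
  M4: 65.06
  M5: 18.14
  M6: 31.06
  M7: 30.39
  → nearest: M5 (18.14)
Q3 at (-35.10, 38.51):
  M3: 104.53
  M4: 114.84
  M5: 32.30
  M6: 79.89
  M7: 79.11
  → nearest: M5 (32.30)
Q4 at (41.08, 1.75):
  M3: 96.36
  M4: 36.72
  M5: 54.54
  M6: 25.30
  M7: 6.92
  → nearest: M7 (6.92)
Q5 at (43.29, 49.19):
  M3: 135.09
  M4: 82.11
  M5: 63.70
  M6: 68.35
  M7: 49.53
  → nearest: M7 (49.53)

Q1→M4; Q2→M5; Q3→M5; Q4→M7; Q5→M7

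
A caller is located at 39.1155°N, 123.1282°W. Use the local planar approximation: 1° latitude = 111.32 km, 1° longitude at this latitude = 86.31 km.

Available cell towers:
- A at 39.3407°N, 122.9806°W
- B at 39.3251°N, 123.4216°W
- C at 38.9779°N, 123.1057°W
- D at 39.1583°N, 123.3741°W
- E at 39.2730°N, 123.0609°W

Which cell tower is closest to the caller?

C

Distances from 39.1155°N, 123.1282°W:
A: √((0.2252·111.32)² + (0.1476·86.31)²) = √(628.467998 + 162.291191) = 28.1204 km
B: √((0.2096·111.32)² + (-0.2934·86.31)²) = √(544.413583 + 641.272258) = 34.4338 km
C: √((-0.1376·111.32)² + (0.0225·86.31)²) = √(234.629850 + 3.771267) = 15.4402 km
D: √((0.0428·111.32)² + (-0.2459·86.31)²) = √(22.700422 + 450.442428) = 21.7518 km
E: √((0.1575·111.32)² + (0.0673·86.31)²) = √(307.402582 + 33.740566) = 18.4701 km
Minimum: C at 15.4402 km.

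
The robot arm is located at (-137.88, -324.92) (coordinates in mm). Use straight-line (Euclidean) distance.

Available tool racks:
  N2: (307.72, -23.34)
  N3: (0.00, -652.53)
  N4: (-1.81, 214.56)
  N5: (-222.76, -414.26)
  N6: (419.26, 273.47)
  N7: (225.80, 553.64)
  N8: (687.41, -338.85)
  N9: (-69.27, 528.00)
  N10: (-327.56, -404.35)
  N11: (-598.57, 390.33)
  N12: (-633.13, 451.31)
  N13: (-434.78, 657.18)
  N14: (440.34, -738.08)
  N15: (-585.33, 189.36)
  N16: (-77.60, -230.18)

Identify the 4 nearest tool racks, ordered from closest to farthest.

N16, N5, N10, N3

Distances from (-137.88, -324.92):
N2: √((445.60)² + (301.58)²) = √(198559.3600 + 90950.4964) = 538.06 mm
N3: √((137.88)² + (-327.61)²) = √(19010.8944 + 107328.3121) = 355.44 mm
N4: √((136.07)² + (539.48)²) = √(18515.0449 + 291038.6704) = 556.38 mm
N5: √((-84.88)² + (-89.34)²) = √(7204.6144 + 7981.6356) = 123.23 mm
N6: √((557.14)² + (598.39)²) = √(310404.9796 + 358070.5921) = 817.60 mm
N7: √((363.68)² + (878.56)²) = √(132263.1424 + 771867.6736) = 950.86 mm
N8: √((825.29)² + (-13.93)²) = √(681103.5841 + 194.0449) = 825.41 mm
N9: √((68.61)² + (852.92)²) = √(4707.3321 + 727472.5264) = 855.68 mm
N10: √((-189.68)² + (-79.43)²) = √(35978.5024 + 6309.1249) = 205.64 mm
N11: √((-460.69)² + (715.25)²) = √(212235.2761 + 511582.5625) = 850.77 mm
N12: √((-495.25)² + (776.23)²) = √(245272.5625 + 602533.0129) = 920.76 mm
N13: √((-296.90)² + (982.10)²) = √(88149.6100 + 964520.4100) = 1026.00 mm
N14: √((578.22)² + (-413.16)²) = √(334338.3684 + 170701.1856) = 710.66 mm
N15: √((-447.45)² + (514.28)²) = √(200211.5025 + 264483.9184) = 681.69 mm
N16: √((60.28)² + (94.74)²) = √(3633.6784 + 8975.6676) = 112.29 mm
Sorted: N16 (112.29 mm) < N5 (123.23 mm) < N10 (205.64 mm) < N3 (355.44 mm) < N2 (538.06 mm) < N4 (556.38 mm) < …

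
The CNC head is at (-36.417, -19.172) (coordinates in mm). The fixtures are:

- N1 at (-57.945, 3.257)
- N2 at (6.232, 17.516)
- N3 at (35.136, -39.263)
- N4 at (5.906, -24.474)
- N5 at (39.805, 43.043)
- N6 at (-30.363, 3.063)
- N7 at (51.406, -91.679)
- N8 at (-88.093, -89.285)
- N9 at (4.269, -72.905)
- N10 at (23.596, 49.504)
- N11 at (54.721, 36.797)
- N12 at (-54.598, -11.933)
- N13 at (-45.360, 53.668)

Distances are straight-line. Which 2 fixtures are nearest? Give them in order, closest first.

Distances from (-36.417, -19.172):
N1: 31.089 mm
N2: 56.258 mm
N3: 74.320 mm
N4: 42.654 mm
N5: 98.390 mm
N6: 23.044 mm
N7: 113.887 mm
N8: 87.099 mm
N9: 67.399 mm
N10: 91.203 mm
N11: 106.952 mm
N12: 19.569 mm
N13: 73.387 mm
Sorted: N12 (19.569 mm) < N6 (23.044 mm) < N1 (31.089 mm) < N4 (42.654 mm) < …

N12, N6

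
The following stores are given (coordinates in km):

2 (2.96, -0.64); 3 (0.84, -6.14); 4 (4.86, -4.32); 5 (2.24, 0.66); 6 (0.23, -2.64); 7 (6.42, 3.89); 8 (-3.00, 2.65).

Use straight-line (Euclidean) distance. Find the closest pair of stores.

2 and 5

Pairwise distances:
2–3: √((-2.12)² + (-5.50)²) = √(4.4944 + 30.2500) = 5.89 km
2–4: √((1.90)² + (-3.68)²) = √(3.6100 + 13.5424) = 4.14 km
2–5: √((-0.72)² + (1.30)²) = √(0.5184 + 1.6900) = 1.49 km
2–6: √((-2.73)² + (-2.00)²) = √(7.4529 + 4.0000) = 3.38 km
2–7: √((3.46)² + (4.53)²) = √(11.9716 + 20.5209) = 5.70 km
2–8: √((-5.96)² + (3.29)²) = √(35.5216 + 10.8241) = 6.81 km
3–4: √((4.02)² + (1.82)²) = √(16.1604 + 3.3124) = 4.41 km
3–5: √((1.40)² + (6.80)²) = √(1.9600 + 46.2400) = 6.94 km
3–6: √((-0.61)² + (3.50)²) = √(0.3721 + 12.2500) = 3.55 km
3–7: √((5.58)² + (10.03)²) = √(31.1364 + 100.6009) = 11.48 km
3–8: √((-3.84)² + (8.79)²) = √(14.7456 + 77.2641) = 9.59 km
4–5: √((-2.62)² + (4.98)²) = √(6.8644 + 24.8004) = 5.63 km
4–6: √((-4.63)² + (1.68)²) = √(21.4369 + 2.8224) = 4.93 km
4–7: √((1.56)² + (8.21)²) = √(2.4336 + 67.4041) = 8.36 km
4–8: √((-7.86)² + (6.97)²) = √(61.7796 + 48.5809) = 10.51 km
5–6: √((-2.01)² + (-3.30)²) = √(4.0401 + 10.8900) = 3.86 km
5–7: √((4.18)² + (3.23)²) = √(17.4724 + 10.4329) = 5.28 km
5–8: √((-5.24)² + (1.99)²) = √(27.4576 + 3.9601) = 5.61 km
6–7: √((6.19)² + (6.53)²) = √(38.3161 + 42.6409) = 9.00 km
6–8: √((-3.23)² + (5.29)²) = √(10.4329 + 27.9841) = 6.20 km
7–8: √((-9.42)² + (-1.24)²) = √(88.7364 + 1.5376) = 9.50 km
Closest pair: 2–5 at 1.49 km.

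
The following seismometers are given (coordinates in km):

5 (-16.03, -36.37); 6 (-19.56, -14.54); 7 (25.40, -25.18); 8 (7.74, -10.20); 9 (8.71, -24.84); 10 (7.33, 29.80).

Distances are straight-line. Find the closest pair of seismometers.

Pairwise distances:
8–9: 14.67 km
7–9: 16.69 km
5–6: 22.11 km
7–8: 23.16 km
5–9: 27.29 km
6–8: 27.64 km
6–9: 30.09 km
5–8: 35.35 km
8–10: 40.00 km
5–7: 42.91 km
6–7: 46.20 km
6–10: 51.86 km
9–10: 54.66 km
7–10: 57.87 km
5–10: 70.17 km
Closest pair: 8–9 at 14.67 km.

8 and 9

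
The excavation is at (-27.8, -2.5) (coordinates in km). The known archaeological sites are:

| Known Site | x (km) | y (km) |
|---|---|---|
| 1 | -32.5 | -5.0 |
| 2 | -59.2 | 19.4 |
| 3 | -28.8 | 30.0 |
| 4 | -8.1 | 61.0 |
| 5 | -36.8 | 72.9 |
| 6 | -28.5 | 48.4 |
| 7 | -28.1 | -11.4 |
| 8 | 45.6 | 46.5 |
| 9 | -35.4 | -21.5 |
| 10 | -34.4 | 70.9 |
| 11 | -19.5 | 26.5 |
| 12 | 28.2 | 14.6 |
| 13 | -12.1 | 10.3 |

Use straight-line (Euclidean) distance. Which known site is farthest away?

Distances from (-27.8, -2.5):
1: 5.3 km
2: 38.3 km
3: 32.5 km
4: 66.5 km
5: 75.9 km
6: 50.9 km
7: 8.9 km
8: 88.3 km
9: 20.5 km
10: 73.7 km
11: 30.2 km
12: 58.6 km
13: 20.3 km
Maximum: 8 at 88.3 km.

8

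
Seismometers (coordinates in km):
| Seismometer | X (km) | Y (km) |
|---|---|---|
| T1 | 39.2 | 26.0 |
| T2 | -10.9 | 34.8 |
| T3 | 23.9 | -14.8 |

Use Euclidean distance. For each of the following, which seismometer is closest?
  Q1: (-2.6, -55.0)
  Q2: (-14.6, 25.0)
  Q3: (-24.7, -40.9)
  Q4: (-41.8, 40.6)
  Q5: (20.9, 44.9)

Q1 at (-2.6, -55.0):
  T1: √((41.8)² + (81.0)²) = √(1747.240 + 6561.000) = 91.1 km
  T2: √((-8.3)² + (89.8)²) = √(68.890 + 8064.040) = 90.2 km
  T3: √((26.5)² + (40.2)²) = √(702.250 + 1616.040) = 48.1 km
  → nearest: T3 (48.1 km)
Q2 at (-14.6, 25.0):
  T1: √((53.8)² + (1.0)²) = √(2894.440 + 1.000) = 53.8 km
  T2: √((3.7)² + (9.8)²) = √(13.690 + 96.040) = 10.5 km
  T3: √((38.5)² + (-39.8)²) = √(1482.250 + 1584.040) = 55.4 km
  → nearest: T2 (10.5 km)
Q3 at (-24.7, -40.9):
  T1: √((63.9)² + (66.9)²) = √(4083.210 + 4475.610) = 92.5 km
  T2: √((13.8)² + (75.7)²) = √(190.440 + 5730.490) = 76.9 km
  T3: √((48.6)² + (26.1)²) = √(2361.960 + 681.210) = 55.2 km
  → nearest: T3 (55.2 km)
Q4 at (-41.8, 40.6):
  T1: √((81.0)² + (-14.6)²) = √(6561.000 + 213.160) = 82.3 km
  T2: √((30.9)² + (-5.8)²) = √(954.810 + 33.640) = 31.4 km
  T3: √((65.7)² + (-55.4)²) = √(4316.490 + 3069.160) = 85.9 km
  → nearest: T2 (31.4 km)
Q5 at (20.9, 44.9):
  T1: √((18.3)² + (-18.9)²) = √(334.890 + 357.210) = 26.3 km
  T2: √((-31.8)² + (-10.1)²) = √(1011.240 + 102.010) = 33.4 km
  T3: √((3.0)² + (-59.7)²) = √(9.000 + 3564.090) = 59.8 km
  → nearest: T1 (26.3 km)

Q1→T3; Q2→T2; Q3→T3; Q4→T2; Q5→T1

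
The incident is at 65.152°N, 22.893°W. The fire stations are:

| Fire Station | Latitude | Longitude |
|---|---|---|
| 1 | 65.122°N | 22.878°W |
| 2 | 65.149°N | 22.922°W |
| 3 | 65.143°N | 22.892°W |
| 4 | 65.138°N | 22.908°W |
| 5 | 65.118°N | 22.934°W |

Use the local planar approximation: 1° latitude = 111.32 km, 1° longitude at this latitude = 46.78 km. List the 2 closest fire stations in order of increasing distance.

3, 2

Distances from 65.152°N, 22.893°W:
1: 3.413 km
2: 1.397 km
3: 1.003 km
4: 1.709 km
5: 4.243 km
Sorted: 3 (1.003 km) < 2 (1.397 km) < 4 (1.709 km) < 1 (3.413 km) < …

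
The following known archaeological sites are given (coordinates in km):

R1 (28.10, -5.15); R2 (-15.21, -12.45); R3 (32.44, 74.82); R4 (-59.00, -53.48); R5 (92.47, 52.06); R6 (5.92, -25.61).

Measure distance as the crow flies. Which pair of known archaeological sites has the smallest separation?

R2 and R6

Pairwise distances:
R1–R2: √((-43.31)² + (-7.30)²) = √(1875.7561 + 53.2900) = 43.92 km
R1–R3: √((4.34)² + (79.97)²) = √(18.8356 + 6395.2009) = 80.09 km
R1–R4: √((-87.10)² + (-48.33)²) = √(7586.4100 + 2335.7889) = 99.61 km
R1–R5: √((64.37)² + (57.21)²) = √(4143.4969 + 3272.9841) = 86.12 km
R1–R6: √((-22.18)² + (-20.46)²) = √(491.9524 + 418.6116) = 30.18 km
R2–R3: √((47.65)² + (87.27)²) = √(2270.5225 + 7616.0529) = 99.43 km
R2–R4: √((-43.79)² + (-41.03)²) = √(1917.5641 + 1683.4609) = 60.01 km
R2–R5: √((107.68)² + (64.51)²) = √(11594.9824 + 4161.5401) = 125.52 km
R2–R6: √((21.13)² + (-13.16)²) = √(446.4769 + 173.1856) = 24.89 km
R3–R4: √((-91.44)² + (-128.30)²) = √(8361.2736 + 16460.8900) = 157.55 km
R3–R5: √((60.03)² + (-22.76)²) = √(3603.6009 + 518.0176) = 64.20 km
R3–R6: √((-26.52)² + (-100.43)²) = √(703.3104 + 10086.1849) = 103.87 km
R4–R5: √((151.47)² + (105.54)²) = √(22943.1609 + 11138.6916) = 184.61 km
R4–R6: √((64.92)² + (27.87)²) = √(4214.6064 + 776.7369) = 70.65 km
R5–R6: √((-86.55)² + (-77.67)²) = √(7490.9025 + 6032.6289) = 116.29 km
Closest pair: R2–R6 at 24.89 km.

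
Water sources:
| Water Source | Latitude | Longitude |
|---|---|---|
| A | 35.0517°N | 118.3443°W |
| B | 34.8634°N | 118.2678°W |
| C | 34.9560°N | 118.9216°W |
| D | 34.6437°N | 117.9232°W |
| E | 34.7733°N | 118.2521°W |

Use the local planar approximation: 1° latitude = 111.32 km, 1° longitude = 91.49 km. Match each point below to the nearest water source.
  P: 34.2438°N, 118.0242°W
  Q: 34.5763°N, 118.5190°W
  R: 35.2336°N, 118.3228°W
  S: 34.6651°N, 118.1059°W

P at 34.2438°N, 118.0242°W:
  A: 94.5836 km
  B: 72.4852 km
  C: 114.1340 km
  D: 45.4658 km
  E: 62.5231 km
  → nearest: D (45.4658 km)
Q at 34.5763°N, 118.5190°W:
  A: 55.2825 km
  B: 39.3653 km
  C: 56.0655 km
  D: 55.0237 km
  E: 32.8207 km
  → nearest: E (32.8207 km)
R at 35.2336°N, 118.3228°W:
  A: 20.3444 km
  B: 41.5167 km
  C: 62.8989 km
  D: 75.1587 km
  E: 51.6472 km
  → nearest: A (20.3444 km)
S at 34.6651°N, 118.1059°W:
  A: 48.2478 km
  B: 26.5838 km
  C: 81.3514 km
  D: 16.8841 km
  E: 17.9997 km
  → nearest: D (16.8841 km)

P→D; Q→E; R→A; S→D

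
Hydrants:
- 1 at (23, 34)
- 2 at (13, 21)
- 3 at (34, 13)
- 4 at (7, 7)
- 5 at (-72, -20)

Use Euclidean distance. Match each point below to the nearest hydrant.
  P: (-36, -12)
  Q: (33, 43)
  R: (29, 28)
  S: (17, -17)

P at (-36, -12):
  1: 74.8
  2: 59.1
  3: 74.3
  4: 47.0
  5: 36.9
  → nearest: 5 (36.9)
Q at (33, 43):
  1: 13.5
  2: 29.7
  3: 30.0
  4: 44.4
  5: 122.4
  → nearest: 1 (13.5)
R at (29, 28):
  1: 8.5
  2: 17.5
  3: 15.8
  4: 30.4
  5: 111.8
  → nearest: 1 (8.5)
S at (17, -17):
  1: 51.4
  2: 38.2
  3: 34.5
  4: 26.0
  5: 89.1
  → nearest: 4 (26.0)

P→5; Q→1; R→1; S→4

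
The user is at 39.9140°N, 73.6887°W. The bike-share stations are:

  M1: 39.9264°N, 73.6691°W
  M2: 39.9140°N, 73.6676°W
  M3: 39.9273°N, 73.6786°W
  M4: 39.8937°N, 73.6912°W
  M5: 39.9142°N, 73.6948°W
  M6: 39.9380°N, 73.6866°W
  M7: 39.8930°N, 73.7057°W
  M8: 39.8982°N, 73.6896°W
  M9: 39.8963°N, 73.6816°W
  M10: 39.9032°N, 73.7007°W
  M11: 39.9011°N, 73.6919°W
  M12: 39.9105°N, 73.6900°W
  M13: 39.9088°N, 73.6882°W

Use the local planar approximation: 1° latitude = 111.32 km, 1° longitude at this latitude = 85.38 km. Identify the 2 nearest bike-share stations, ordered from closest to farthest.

Distances from 39.9140°N, 73.6887°W:
M1: √((0.0124·111.32)² + (0.0196·85.38)²) = √(1.905416 + 2.800428) = 2.1693 km
M2: √((0.0000·111.32)² + (0.0211·85.38)²) = √(0.000000 + 3.245467) = 1.8015 km
M3: √((0.0133·111.32)² + (0.0101·85.38)²) = √(2.192046 + 0.743627) = 1.7134 km
M4: √((-0.0203·111.32)² + (-0.0025·85.38)²) = √(5.106678 + 0.045561) = 2.2699 km
M5: √((0.0002·111.32)² + (-0.0061·85.38)²) = √(0.000496 + 0.271251) = 0.5213 km
M6: √((0.0240·111.32)² + (0.0021·85.38)²) = √(7.137874 + 0.032148) = 2.6777 km
M7: √((-0.0210·111.32)² + (-0.0170·85.38)²) = √(5.464935 + 2.106736) = 2.7517 km
M8: √((-0.0158·111.32)² + (-0.0009·85.38)²) = √(3.093574 + 0.005905) = 1.7605 km
M9: √((-0.0177·111.32)² + (0.0071·85.38)²) = √(3.882334 + 0.367476) = 2.0615 km
M10: √((-0.0108·111.32)² + (-0.0120·85.38)²) = √(1.445419 + 1.049723) = 1.5796 km
M11: √((-0.0129·111.32)² + (-0.0032·85.38)²) = √(2.062176 + 0.074647) = 1.4618 km
M12: √((-0.0035·111.32)² + (-0.0013·85.38)²) = √(0.151804 + 0.012320) = 0.4051 km
M13: √((-0.0052·111.32)² + (0.0005·85.38)²) = √(0.335084 + 0.001822) = 0.5804 km
Sorted: M12 (0.4051 km) < M5 (0.5213 km) < M13 (0.5804 km) < M11 (1.4618 km) < …

M12, M5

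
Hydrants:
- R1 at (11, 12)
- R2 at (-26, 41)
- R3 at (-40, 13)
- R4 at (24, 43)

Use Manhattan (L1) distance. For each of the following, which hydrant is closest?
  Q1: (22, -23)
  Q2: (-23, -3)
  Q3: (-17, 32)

Q1 at (22, -23):
  R1: |-11| + |35| = 11 + 35 = 46
  R2: |-48| + |64| = 48 + 64 = 112
  R3: |-62| + |36| = 62 + 36 = 98
  R4: |2| + |66| = 2 + 66 = 68
  → nearest: R1 (46)
Q2 at (-23, -3):
  R1: |34| + |15| = 34 + 15 = 49
  R2: |-3| + |44| = 3 + 44 = 47
  R3: |-17| + |16| = 17 + 16 = 33
  R4: |47| + |46| = 47 + 46 = 93
  → nearest: R3 (33)
Q3 at (-17, 32):
  R1: |28| + |-20| = 28 + 20 = 48
  R2: |-9| + |9| = 9 + 9 = 18
  R3: |-23| + |-19| = 23 + 19 = 42
  R4: |41| + |11| = 41 + 11 = 52
  → nearest: R2 (18)

Q1→R1; Q2→R3; Q3→R2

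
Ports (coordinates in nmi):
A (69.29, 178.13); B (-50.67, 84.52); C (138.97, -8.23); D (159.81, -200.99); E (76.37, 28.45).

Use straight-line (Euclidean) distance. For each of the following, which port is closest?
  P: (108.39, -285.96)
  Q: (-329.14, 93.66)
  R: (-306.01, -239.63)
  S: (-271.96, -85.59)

P→D; Q→B; R→B; S→B

P at (108.39, -285.96):
  A: √((-39.10)² + (464.09)²) = √(1528.8100 + 215379.5281) = 465.73 nmi
  B: √((-159.06)² + (370.48)²) = √(25300.0836 + 137255.4304) = 403.18 nmi
  C: √((30.58)² + (277.73)²) = √(935.1364 + 77133.9529) = 279.41 nmi
  D: √((51.42)² + (84.97)²) = √(2644.0164 + 7219.9009) = 99.32 nmi
  E: √((-32.02)² + (314.41)²) = √(1025.2804 + 98853.6481) = 316.04 nmi
  → nearest: D (99.32 nmi)
Q at (-329.14, 93.66):
  A: √((398.43)² + (84.47)²) = √(158746.4649 + 7135.1809) = 407.29 nmi
  B: √((278.47)² + (-9.14)²) = √(77545.5409 + 83.5396) = 278.62 nmi
  C: √((468.11)² + (-101.89)²) = √(219126.9721 + 10381.5721) = 479.07 nmi
  D: √((488.95)² + (-294.65)²) = √(239072.1025 + 86818.6225) = 570.87 nmi
  E: √((405.51)² + (-65.21)²) = √(164438.3601 + 4252.3441) = 410.72 nmi
  → nearest: B (278.62 nmi)
R at (-306.01, -239.63):
  A: √((375.30)² + (417.76)²) = √(140850.0900 + 174523.4176) = 561.58 nmi
  B: √((255.34)² + (324.15)²) = √(65198.5156 + 105073.2225) = 412.64 nmi
  C: √((444.98)² + (231.40)²) = √(198007.2004 + 53545.9600) = 501.55 nmi
  D: √((465.82)² + (38.64)²) = √(216988.2724 + 1493.0496) = 467.42 nmi
  E: √((382.38)² + (268.08)²) = √(146214.4644 + 71866.8864) = 466.99 nmi
  → nearest: B (412.64 nmi)
S at (-271.96, -85.59):
  A: √((341.25)² + (263.72)²) = √(116451.5625 + 69548.2384) = 431.28 nmi
  B: √((221.29)² + (170.11)²) = √(48969.2641 + 28937.4121) = 279.12 nmi
  C: √((410.93)² + (77.36)²) = √(168863.4649 + 5984.5696) = 418.15 nmi
  D: √((431.77)² + (-115.40)²) = √(186425.3329 + 13317.1600) = 446.93 nmi
  E: √((348.33)² + (114.04)²) = √(121333.7889 + 13005.1216) = 366.52 nmi
  → nearest: B (279.12 nmi)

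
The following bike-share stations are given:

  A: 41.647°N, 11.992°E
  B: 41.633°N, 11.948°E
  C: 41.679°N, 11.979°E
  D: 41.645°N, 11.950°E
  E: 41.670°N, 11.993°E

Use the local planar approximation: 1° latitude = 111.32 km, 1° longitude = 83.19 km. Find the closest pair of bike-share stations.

Pairwise distances:
B–D: √((0.012·111.32)² + (0.002·83.19)²) = √(1.78447 + 0.02768) = 1.346 km
C–E: √((-0.009·111.32)² + (0.014·83.19)²) = √(1.00376 + 1.35643) = 1.536 km
A–E: √((0.023·111.32)² + (0.001·83.19)²) = √(6.55544 + 0.00692) = 2.562 km
A–D: √((-0.002·111.32)² + (-0.042·83.19)²) = √(0.04957 + 12.20790) = 3.501 km
A–C: √((0.032·111.32)² + (-0.013·83.19)²) = √(12.68955 + 1.16958) = 3.723 km
A–B: √((-0.014·111.32)² + (-0.044·83.19)²) = √(2.42886 + 13.39824) = 3.978 km
C–D: √((-0.034·111.32)² + (-0.029·83.19)²) = √(14.32532 + 5.82020) = 4.488 km
D–E: √((0.025·111.32)² + (0.043·83.19)²) = √(7.74509 + 12.79615) = 4.532 km
B–E: √((0.037·111.32)² + (0.045·83.19)²) = √(16.96484 + 14.01417) = 5.566 km
B–C: √((0.046·111.32)² + (0.031·83.19)²) = √(26.22177 + 6.65067) = 5.733 km
Closest pair: B–D at 1.346 km.

B and D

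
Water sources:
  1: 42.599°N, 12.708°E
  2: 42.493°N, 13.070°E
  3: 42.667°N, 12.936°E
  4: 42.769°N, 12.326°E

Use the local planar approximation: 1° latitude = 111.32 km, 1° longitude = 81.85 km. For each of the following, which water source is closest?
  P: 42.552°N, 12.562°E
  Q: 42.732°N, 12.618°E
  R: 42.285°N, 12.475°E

P at 42.552°N, 12.562°E:
  1: 13.045 km
  2: 42.095 km
  3: 33.181 km
  4: 30.930 km
  → nearest: 1 (13.045 km)
Q at 42.732°N, 12.618°E:
  1: 16.537 km
  2: 45.569 km
  3: 27.015 km
  4: 24.253 km
  → nearest: 1 (16.537 km)
R at 42.285°N, 12.475°E:
  1: 39.819 km
  2: 53.925 km
  3: 56.851 km
  4: 55.242 km
  → nearest: 1 (39.819 km)

P→1; Q→1; R→1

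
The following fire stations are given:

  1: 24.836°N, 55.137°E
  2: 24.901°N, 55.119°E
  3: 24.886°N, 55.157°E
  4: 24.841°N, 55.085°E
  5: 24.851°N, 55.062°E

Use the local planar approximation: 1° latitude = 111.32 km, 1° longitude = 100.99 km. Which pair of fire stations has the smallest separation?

4 and 5

Pairwise distances:
1–2: 7.461 km
1–3: 5.921 km
1–4: 5.281 km
1–5: 7.756 km
2–3: 4.185 km
2–4: 7.510 km
2–5: 8.007 km
3–4: 8.830 km
3–5: 10.355 km
4–5: 2.576 km
Closest pair: 4–5 at 2.576 km.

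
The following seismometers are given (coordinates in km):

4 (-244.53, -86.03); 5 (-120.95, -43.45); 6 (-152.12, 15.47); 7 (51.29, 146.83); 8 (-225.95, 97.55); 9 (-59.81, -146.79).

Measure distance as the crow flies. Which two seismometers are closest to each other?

Pairwise distances:
4–5: 130.71 km
4–6: 137.27 km
4–7: 376.47 km
4–8: 184.52 km
4–9: 194.46 km
5–6: 66.66 km
5–7: 256.66 km
5–8: 175.80 km
5–9: 120.07 km
6–7: 242.14 km
6–8: 110.40 km
6–9: 186.68 km
7–8: 281.59 km
7–9: 313.94 km
8–9: 295.47 km
Closest pair: 5–6 at 66.66 km.

5 and 6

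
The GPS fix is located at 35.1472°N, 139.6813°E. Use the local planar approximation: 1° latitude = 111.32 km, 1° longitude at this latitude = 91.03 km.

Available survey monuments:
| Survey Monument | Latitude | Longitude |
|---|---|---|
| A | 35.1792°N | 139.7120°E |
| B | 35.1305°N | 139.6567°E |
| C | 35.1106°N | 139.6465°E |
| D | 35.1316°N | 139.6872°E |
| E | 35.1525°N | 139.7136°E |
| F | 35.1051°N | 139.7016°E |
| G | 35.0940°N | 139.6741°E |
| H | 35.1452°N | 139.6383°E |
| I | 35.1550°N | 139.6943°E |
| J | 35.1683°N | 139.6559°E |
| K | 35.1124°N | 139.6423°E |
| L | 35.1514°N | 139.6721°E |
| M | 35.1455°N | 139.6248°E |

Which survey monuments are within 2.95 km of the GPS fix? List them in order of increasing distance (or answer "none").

L, I, D, B

Distances from 35.1472°N, 139.6813°E:
A: √((0.0320·111.32)² + (0.0307·91.03)²) = √(12.689554 + 7.809907) = 4.5276 km
B: √((-0.0167·111.32)² + (-0.0246·91.03)²) = √(3.456045 + 5.014635) = 2.9104 km
C: √((-0.0366·111.32)² + (-0.0348·91.03)²) = √(16.600018 + 10.035236) = 5.1609 km
D: √((-0.0156·111.32)² + (0.0059·91.03)²) = √(3.015752 + 0.288452) = 1.8177 km
E: √((0.0053·111.32)² + (0.0323·91.03)²) = √(0.348095 + 8.645182) = 2.9989 km
F: √((-0.0421·111.32)² + (0.0203·91.03)²) = √(21.963957 + 3.414768) = 5.0377 km
G: √((-0.0532·111.32)² + (-0.0072·91.03)²) = √(35.072737 + 0.429570) = 5.9584 km
H: √((-0.0020·111.32)² + (-0.0430·91.03)²) = √(0.049569 + 15.321666) = 3.9206 km
I: √((0.0078·111.32)² + (0.0130·91.03)²) = √(0.753938 + 1.400412) = 1.4678 km
J: √((0.0211·111.32)² + (-0.0254·91.03)²) = √(5.517106 + 5.346093) = 3.2959 km
K: √((-0.0348·111.32)² + (-0.0390·91.03)²) = √(15.007380 + 12.603707) = 5.2546 km
L: √((0.0042·111.32)² + (-0.0092·91.03)²) = √(0.218597 + 0.701366) = 0.9591 km
M: √((-0.0017·111.32)² + (-0.0565·91.03)²) = √(0.035813 + 26.452455) = 5.1467 km
Threshold 2.95 km: L (0.9591 km), I (1.4678 km), D (1.8177 km), B (2.9104 km) are within range.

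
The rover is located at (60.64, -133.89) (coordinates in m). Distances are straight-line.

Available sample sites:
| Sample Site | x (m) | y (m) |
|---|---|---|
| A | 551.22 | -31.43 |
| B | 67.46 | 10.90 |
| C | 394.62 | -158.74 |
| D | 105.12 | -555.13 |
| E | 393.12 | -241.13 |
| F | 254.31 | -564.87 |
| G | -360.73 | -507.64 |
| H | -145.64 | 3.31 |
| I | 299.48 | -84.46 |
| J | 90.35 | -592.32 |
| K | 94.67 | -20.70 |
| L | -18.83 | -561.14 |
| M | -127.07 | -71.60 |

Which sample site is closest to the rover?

Distances from (60.64, -133.89):
A: √((490.58)² + (102.46)²) = √(240668.7364 + 10498.0516) = 501.17 m
B: √((6.82)² + (144.79)²) = √(46.5124 + 20964.1441) = 144.95 m
C: √((333.98)² + (-24.85)²) = √(111542.6404 + 617.5225) = 334.90 m
D: √((44.48)² + (-421.24)²) = √(1978.4704 + 177443.1376) = 423.58 m
E: √((332.48)² + (-107.24)²) = √(110542.9504 + 11500.4176) = 349.35 m
F: √((193.67)² + (-430.98)²) = √(37508.0689 + 185743.7604) = 472.50 m
G: √((-421.37)² + (-373.75)²) = √(177552.6769 + 139689.0625) = 563.24 m
H: √((-206.28)² + (137.20)²) = √(42551.4384 + 18823.8400) = 247.74 m
I: √((238.84)² + (49.43)²) = √(57044.5456 + 2443.3249) = 243.90 m
J: √((29.71)² + (-458.43)²) = √(882.6841 + 210158.0649) = 459.39 m
K: √((34.03)² + (113.19)²) = √(1158.0409 + 12811.9761) = 118.19 m
L: √((-79.47)² + (-427.25)²) = √(6315.4809 + 182542.5625) = 434.58 m
M: √((-187.71)² + (62.29)²) = √(35235.0441 + 3880.0441) = 197.78 m
Minimum: K at 118.19 m.

K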